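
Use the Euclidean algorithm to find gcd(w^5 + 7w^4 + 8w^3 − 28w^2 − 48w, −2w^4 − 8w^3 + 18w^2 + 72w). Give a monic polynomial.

w^3 + 7w^2 + 12w

Apply the Euclidean algorithm:
  w^5 + 7w^4 + 8w^3 − 28w^2 − 48w = (−(1/2)w − 3/2)(−2w^4 − 8w^3 + 18w^2 + 72w) + (5w^3 + 35w^2 + 60w)
  −2w^4 − 8w^3 + 18w^2 + 72w = (−(2/5)w + 6/5)(5w^3 + 35w^2 + 60w) + (0)
Last nonzero remainder: 5w^3 + 35w^2 + 60w. Dividing through by 5 gives the monic gcd w^3 + 7w^2 + 12w.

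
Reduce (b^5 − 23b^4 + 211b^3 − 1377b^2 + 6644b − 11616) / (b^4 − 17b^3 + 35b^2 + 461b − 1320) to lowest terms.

(b^2 − b + 44)/(b + 5)

By polynomial division,
  b^5 − 23b^4 + 211b^3 − 1377b^2 + 6644b − 11616 = (b − 6)(b^4 − 17b^3 + 35b^2 + 461b − 1320) + (74b^3 − 1628b^2 + 10730b − 19536)
  b^4 − 17b^3 + 35b^2 + 461b − 1320 = ((1/74)b + 5/74)(74b^3 − 1628b^2 + 10730b − 19536) + (0)
Last nonzero remainder: 74b^3 − 1628b^2 + 10730b − 19536. Dividing through by 74 gives the monic gcd b^3 − 22b^2 + 145b − 264.
Cancel b^3 − 22b^2 + 145b − 264 from numerator and denominator to get the reduced form.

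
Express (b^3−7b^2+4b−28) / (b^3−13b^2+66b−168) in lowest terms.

(b^2+4)/(b^2−6b+24)

Repeated division with remainder:
  b^3−7b^2+4b−28 = (b^3−13b^2+66b−168) + (6b^2−62b+140)
  b^3−13b^2+66b−168 = ((1/6)b−4/9)(6b^2−62b+140) + ((136/9)b−952/9)
  6b^2−62b+140 = ((27/68)b−45/34)((136/9)b−952/9) + (0)
Last nonzero remainder: (136/9)b−952/9. Dividing through by 136/9 gives the monic gcd b−7.
Cancel b−7 from numerator and denominator to get the reduced form.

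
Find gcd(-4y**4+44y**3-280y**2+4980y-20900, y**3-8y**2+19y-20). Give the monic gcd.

Repeated division with remainder:
  -4y**4+44y**3-280y**2+4980y-20900 = (-4y+12)(y**3-8y**2+19y-20) + (-108y**2+4672y-20660)
  y**3-8y**2+19y-20 = (-(1/108)y-238/729)(-108y**2+4672y-20660) + ((986332/729)y-4931660/729)
  -108y**2+4672y-20660 = (-(19683/246583)y+753057/246583)((986332/729)y-4931660/729) + (0)
Last nonzero remainder: (986332/729)y-4931660/729. Dividing through by 986332/729 gives the monic gcd y-5.

y-5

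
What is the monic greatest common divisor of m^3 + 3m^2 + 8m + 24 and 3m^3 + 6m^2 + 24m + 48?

m^2 + 8

Euclidean algorithm in ℚ[m]:
  m^3 + 3m^2 + 8m + 24 = (1/3)(3m^3 + 6m^2 + 24m + 48) + (m^2 + 8)
  3m^3 + 6m^2 + 24m + 48 = (3m + 6)(m^2 + 8) + (0)
The last nonzero remainder m^2 + 8 is already monic.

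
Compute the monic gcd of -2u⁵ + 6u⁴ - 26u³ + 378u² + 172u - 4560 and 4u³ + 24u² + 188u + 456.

u³ + 6u² + 47u + 114

Euclidean algorithm in ℚ[u]:
  -2u⁵ + 6u⁴ - 26u³ + 378u² + 172u - 4560 = (-(1/2)u² + (9/2)u - 10)(4u³ + 24u² + 188u + 456) + (0)
Last nonzero remainder: 4u³ + 24u² + 188u + 456. Dividing through by 4 gives the monic gcd u³ + 6u² + 47u + 114.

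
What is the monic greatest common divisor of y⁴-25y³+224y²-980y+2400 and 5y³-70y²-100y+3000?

y²-20y+100

Euclidean algorithm in ℚ[y]:
  y⁴-25y³+224y²-980y+2400 = ((1/5)y-11/5)(5y³-70y²-100y+3000) + (90y²-1800y+9000)
  5y³-70y²-100y+3000 = ((1/18)y+1/3)(90y²-1800y+9000) + (0)
Last nonzero remainder: 90y²-1800y+9000. Dividing through by 90 gives the monic gcd y²-20y+100.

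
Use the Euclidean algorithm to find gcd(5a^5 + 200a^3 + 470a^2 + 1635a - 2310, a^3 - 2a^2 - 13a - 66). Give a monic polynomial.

a^2 + 4a + 11

By polynomial division,
  5a^5 + 200a^3 + 470a^2 + 1635a - 2310 = (5a^2 + 10a + 285)(a^3 - 2a^2 - 13a - 66) + (1500a^2 + 6000a + 16500)
  a^3 - 2a^2 - 13a - 66 = ((1/1500)a - 1/250)(1500a^2 + 6000a + 16500) + (0)
Last nonzero remainder: 1500a^2 + 6000a + 16500. Dividing through by 1500 gives the monic gcd a^2 + 4a + 11.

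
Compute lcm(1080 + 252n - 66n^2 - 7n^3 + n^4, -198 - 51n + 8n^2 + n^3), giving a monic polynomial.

By polynomial division,
  n^4 - 7n^3 - 66n^2 + 252n + 1080 = (n - 15)(n^3 + 8n^2 - 51n - 198) + (105n^2 - 315n - 1890)
  n^3 + 8n^2 - 51n - 198 = ((1/105)n + 11/105)(105n^2 - 315n - 1890) + (0)
Last nonzero remainder: 105n^2 - 315n - 1890. Dividing through by 105 gives the monic gcd n^2 - 3n - 18.
Then lcm(f, g) = f·g / gcd(f, g); expanding and making the result monic gives the answer.

11880 + 3852n - 474n^2 - 143n^3 + 4n^4 + n^5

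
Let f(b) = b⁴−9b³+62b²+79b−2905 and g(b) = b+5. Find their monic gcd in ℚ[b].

Euclidean algorithm in ℚ[b]:
  b⁴−9b³+62b²+79b−2905 = (b³−14b²+132b−581)(b+5) + (0)
The last nonzero remainder b+5 is already monic.

b+5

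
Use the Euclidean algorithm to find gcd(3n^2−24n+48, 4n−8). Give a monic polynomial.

1

Apply the Euclidean algorithm:
  3n^2−24n+48 = ((3/4)n−9/2)(4n−8) + (12)
  4n−8 = ((1/3)n−2/3)(12) + (0)
The last nonzero remainder is the constant 12, so the polynomials are coprime and gcd = 1.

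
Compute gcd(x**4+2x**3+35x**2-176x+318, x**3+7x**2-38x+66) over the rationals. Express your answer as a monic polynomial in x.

x**2-4x+6

By polynomial division,
  x**4+2x**3+35x**2-176x+318 = (x-5)(x**3+7x**2-38x+66) + (108x**2-432x+648)
  x**3+7x**2-38x+66 = ((1/108)x+11/108)(108x**2-432x+648) + (0)
Last nonzero remainder: 108x**2-432x+648. Dividing through by 108 gives the monic gcd x**2-4x+6.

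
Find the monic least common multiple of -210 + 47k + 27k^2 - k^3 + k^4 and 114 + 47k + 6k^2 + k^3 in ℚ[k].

-7980 + 1156k + 957k^2 + 90k^3 + 62k^4 + 2k^5 + k^6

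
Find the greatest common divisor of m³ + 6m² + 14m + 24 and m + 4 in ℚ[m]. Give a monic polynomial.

m + 4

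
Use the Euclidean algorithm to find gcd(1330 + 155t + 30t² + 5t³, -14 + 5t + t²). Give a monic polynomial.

7 + t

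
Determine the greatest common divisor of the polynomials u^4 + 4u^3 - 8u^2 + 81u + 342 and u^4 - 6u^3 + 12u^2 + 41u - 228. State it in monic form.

u^3 - 2u^2 + 4u + 57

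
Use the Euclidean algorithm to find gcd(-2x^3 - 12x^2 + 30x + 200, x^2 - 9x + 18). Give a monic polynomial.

1

By polynomial division,
  -2x^3 - 12x^2 + 30x + 200 = (-2x - 30)(x^2 - 9x + 18) + (-204x + 740)
  x^2 - 9x + 18 = (-(1/204)x + 137/5202)(-204x + 740) + (-3872/2601)
  -204x + 740 = ((132651/968)x - 481185/968)(-3872/2601) + (0)
The last nonzero remainder is the constant -3872/2601, so the polynomials are coprime and gcd = 1.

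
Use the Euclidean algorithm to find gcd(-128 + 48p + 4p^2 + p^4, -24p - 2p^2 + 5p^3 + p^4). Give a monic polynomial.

-8 + 2p + p^2

Euclidean algorithm in ℚ[p]:
  p^4 + 4p^2 + 48p - 128 = (p^4 + 5p^3 - 2p^2 - 24p) + (-5p^3 + 6p^2 + 72p - 128)
  p^4 + 5p^3 - 2p^2 - 24p = (-(1/5)p - 31/25)(-5p^3 + 6p^2 + 72p - 128) + ((496/25)p^2 + (992/25)p - 3968/25)
  -5p^3 + 6p^2 + 72p - 128 = (-(125/496)p + 25/31)((496/25)p^2 + (992/25)p - 3968/25) + (0)
Last nonzero remainder: (496/25)p^2 + (992/25)p - 3968/25. Dividing through by 496/25 gives the monic gcd p^2 + 2p - 8.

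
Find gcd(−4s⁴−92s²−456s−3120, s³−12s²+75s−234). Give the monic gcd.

s²−6s+39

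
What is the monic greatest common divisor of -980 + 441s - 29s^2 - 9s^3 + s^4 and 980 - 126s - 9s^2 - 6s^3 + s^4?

Repeated division with remainder:
  s^4 - 9s^3 - 29s^2 + 441s - 980 = (s^4 - 6s^3 - 9s^2 - 126s + 980) + (-3s^3 - 20s^2 + 567s - 1960)
  s^4 - 6s^3 - 9s^2 - 126s + 980 = (-(1/3)s + 38/9)(-3s^3 - 20s^2 + 567s - 1960) + ((2380/9)s^2 - (9520/3)s + 83300/9)
  -3s^3 - 20s^2 + 567s - 1960 = (-(27/2380)s - 18/85)((2380/9)s^2 - (9520/3)s + 83300/9) + (0)
Last nonzero remainder: (2380/9)s^2 - (9520/3)s + 83300/9. Dividing through by 2380/9 gives the monic gcd s^2 - 12s + 35.

35 - 12s + s^2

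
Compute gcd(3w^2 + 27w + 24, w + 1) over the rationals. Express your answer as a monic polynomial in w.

w + 1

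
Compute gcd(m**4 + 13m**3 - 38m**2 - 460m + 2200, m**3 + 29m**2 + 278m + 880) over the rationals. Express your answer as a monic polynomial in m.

m**2 + 21m + 110

Repeated division with remainder:
  m**4 + 13m**3 - 38m**2 - 460m + 2200 = (m - 16)(m**3 + 29m**2 + 278m + 880) + (148m**2 + 3108m + 16280)
  m**3 + 29m**2 + 278m + 880 = ((1/148)m + 2/37)(148m**2 + 3108m + 16280) + (0)
Last nonzero remainder: 148m**2 + 3108m + 16280. Dividing through by 148 gives the monic gcd m**2 + 21m + 110.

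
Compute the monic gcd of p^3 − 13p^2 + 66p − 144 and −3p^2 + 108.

p − 6

Repeated division with remainder:
  p^3 − 13p^2 + 66p − 144 = (−(1/3)p + 13/3)(−3p^2 + 108) + (102p − 612)
  −3p^2 + 108 = (−(1/34)p − 3/17)(102p − 612) + (0)
Last nonzero remainder: 102p − 612. Dividing through by 102 gives the monic gcd p − 6.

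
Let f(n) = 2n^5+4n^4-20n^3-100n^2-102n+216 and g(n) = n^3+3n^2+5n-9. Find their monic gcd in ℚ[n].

n^3+3n^2+5n-9

By polynomial division,
  2n^5+4n^4-20n^3-100n^2-102n+216 = (2n^2-2n-24)(n^3+3n^2+5n-9) + (0)
The last nonzero remainder n^3+3n^2+5n-9 is already monic.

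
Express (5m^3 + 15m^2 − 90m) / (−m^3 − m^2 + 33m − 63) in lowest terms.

By polynomial division,
  5m^3 + 15m^2 − 90m = (−5)(−m^3 − m^2 + 33m − 63) + (10m^2 + 75m − 315)
  −m^3 − m^2 + 33m − 63 = (−(1/10)m + 13/20)(10m^2 + 75m − 315) + (−(189/4)m + 567/4)
  10m^2 + 75m − 315 = (−(40/189)m − 20/9)(−(189/4)m + 567/4) + (0)
Last nonzero remainder: −(189/4)m + 567/4. Dividing through by −189/4 gives the monic gcd m − 3.
Cancel m − 3 from numerator and denominator to get the reduced form.

(−5m^2 − 30m)/(m^2 + 4m − 21)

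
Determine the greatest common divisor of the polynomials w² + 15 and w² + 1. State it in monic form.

By polynomial division,
  w² + 15 = (w² + 1) + (14)
  w² + 1 = ((1/14)w² + 1/14)(14) + (0)
The last nonzero remainder is the constant 14, so the polynomials are coprime and gcd = 1.

1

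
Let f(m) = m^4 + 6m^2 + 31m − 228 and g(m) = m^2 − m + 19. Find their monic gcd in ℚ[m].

Apply the Euclidean algorithm:
  m^4 + 6m^2 + 31m − 228 = (m^2 + m − 12)(m^2 − m + 19) + (0)
The last nonzero remainder m^2 − m + 19 is already monic.

m^2 − m + 19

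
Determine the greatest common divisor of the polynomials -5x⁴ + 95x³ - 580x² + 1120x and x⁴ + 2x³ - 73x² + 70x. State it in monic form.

x² - 7x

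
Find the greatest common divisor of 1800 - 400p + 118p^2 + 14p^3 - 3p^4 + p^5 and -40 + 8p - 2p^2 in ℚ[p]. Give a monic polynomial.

20 - 4p + p^2

Euclidean algorithm in ℚ[p]:
  p^5 - 3p^4 + 14p^3 + 118p^2 - 400p + 1800 = (-(1/2)p^3 - (1/2)p^2 + p - 45)(-2p^2 + 8p - 40) + (0)
Last nonzero remainder: -2p^2 + 8p - 40. Dividing through by -2 gives the monic gcd p^2 - 4p + 20.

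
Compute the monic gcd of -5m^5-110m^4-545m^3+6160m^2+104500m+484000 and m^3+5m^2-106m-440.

m^2+m-110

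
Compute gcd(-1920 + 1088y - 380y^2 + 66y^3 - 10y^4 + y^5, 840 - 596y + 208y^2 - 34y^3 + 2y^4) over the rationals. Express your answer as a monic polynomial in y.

-60 + 34y - 10y^2 + y^3

Repeated division with remainder:
  y^5 - 10y^4 + 66y^3 - 380y^2 + 1088y - 1920 = ((1/2)y + 7/2)(2y^4 - 34y^3 + 208y^2 - 596y + 840) + (81y^3 - 810y^2 + 2754y - 4860)
  2y^4 - 34y^3 + 208y^2 - 596y + 840 = ((2/81)y - 14/81)(81y^3 - 810y^2 + 2754y - 4860) + (0)
Last nonzero remainder: 81y^3 - 810y^2 + 2754y - 4860. Dividing through by 81 gives the monic gcd y^3 - 10y^2 + 34y - 60.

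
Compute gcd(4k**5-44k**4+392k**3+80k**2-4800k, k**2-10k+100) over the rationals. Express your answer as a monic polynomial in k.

k**2-10k+100

Apply the Euclidean algorithm:
  4k**5-44k**4+392k**3+80k**2-4800k = (4k**3-4k**2-48k)(k**2-10k+100) + (0)
The last nonzero remainder k**2-10k+100 is already monic.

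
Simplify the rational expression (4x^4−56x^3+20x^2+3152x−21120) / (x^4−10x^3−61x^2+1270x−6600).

(4x^2−12x−352)/(x^2+x−110)

By polynomial division,
  4x^4−56x^3+20x^2+3152x−21120 = (4)(x^4−10x^3−61x^2+1270x−6600) + (−16x^3+264x^2−1928x+5280)
  x^4−10x^3−61x^2+1270x−6600 = (−(1/16)x−13/32)(−16x^3+264x^2−1928x+5280) + (−(297/4)x^2+(3267/4)x−4455)
  −16x^3+264x^2−1928x+5280 = ((64/297)x−32/27)(−(297/4)x^2+(3267/4)x−4455) + (0)
Last nonzero remainder: −(297/4)x^2+(3267/4)x−4455. Dividing through by −297/4 gives the monic gcd x^2−11x+60.
Cancel x^2−11x+60 from numerator and denominator to get the reduced form.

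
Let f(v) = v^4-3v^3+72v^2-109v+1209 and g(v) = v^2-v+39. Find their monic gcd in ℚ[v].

Repeated division with remainder:
  v^4-3v^3+72v^2-109v+1209 = (v^2-2v+31)(v^2-v+39) + (0)
The last nonzero remainder v^2-v+39 is already monic.

v^2-v+39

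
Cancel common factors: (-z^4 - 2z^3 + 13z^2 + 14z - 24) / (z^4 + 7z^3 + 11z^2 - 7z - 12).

Apply the Euclidean algorithm:
  -z^4 - 2z^3 + 13z^2 + 14z - 24 = (-1)(z^4 + 7z^3 + 11z^2 - 7z - 12) + (5z^3 + 24z^2 + 7z - 36)
  z^4 + 7z^3 + 11z^2 - 7z - 12 = ((1/5)z + 11/25)(5z^3 + 24z^2 + 7z - 36) + (-(24/25)z^2 - (72/25)z + 96/25)
  5z^3 + 24z^2 + 7z - 36 = (-(125/24)z - 75/8)(-(24/25)z^2 - (72/25)z + 96/25) + (0)
Last nonzero remainder: -(24/25)z^2 - (72/25)z + 96/25. Dividing through by -24/25 gives the monic gcd z^2 + 3z - 4.
Cancel z^2 + 3z - 4 from numerator and denominator to get the reduced form.

(-z^2 + z + 6)/(z^2 + 4z + 3)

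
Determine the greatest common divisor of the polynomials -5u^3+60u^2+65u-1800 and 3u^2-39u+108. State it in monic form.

u-9

Repeated division with remainder:
  -5u^3+60u^2+65u-1800 = (-(5/3)u-5/3)(3u^2-39u+108) + (180u-1620)
  3u^2-39u+108 = ((1/60)u-1/15)(180u-1620) + (0)
Last nonzero remainder: 180u-1620. Dividing through by 180 gives the monic gcd u-9.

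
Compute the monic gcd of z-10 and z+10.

Euclidean algorithm in ℚ[z]:
  z-10 = (z+10) + (-20)
  z+10 = (-(1/20)z-1/2)(-20) + (0)
The last nonzero remainder is the constant -20, so the polynomials are coprime and gcd = 1.

1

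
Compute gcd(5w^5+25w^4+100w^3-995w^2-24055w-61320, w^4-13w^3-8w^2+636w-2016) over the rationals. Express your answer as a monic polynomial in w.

w^2-w-56

Euclidean algorithm in ℚ[w]:
  5w^5+25w^4+100w^3-995w^2-24055w-61320 = (5w+90)(w^4-13w^3-8w^2+636w-2016) + (1310w^3-3455w^2-71215w+120120)
  w^4-13w^3-8w^2+636w-2016 = ((1/1310)w-543/68644)(1310w^3-3455w^2-71215w+120120) + ((1306449/68644)w^2-(1306449/68644)w-18290286/17161)
  1310w^3-3455w^2-71215w+120120 = ((89923640/1306449)w-49080460/435483)((1306449/68644)w^2-(1306449/68644)w-18290286/17161) + (0)
Last nonzero remainder: (1306449/68644)w^2-(1306449/68644)w-18290286/17161. Dividing through by 1306449/68644 gives the monic gcd w^2-w-56.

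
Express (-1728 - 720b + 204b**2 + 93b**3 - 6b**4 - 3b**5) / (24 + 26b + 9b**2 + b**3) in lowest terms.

(-144 + 24b + 15b**2 - 3b**3)/(2 + b)

Apply the Euclidean algorithm:
  -3b**5 - 6b**4 + 93b**3 + 204b**2 - 720b - 1728 = (-3b**2 + 21b - 18)(b**3 + 9b**2 + 26b + 24) + (-108b**2 - 756b - 1296)
  b**3 + 9b**2 + 26b + 24 = (-(1/108)b - 1/54)(-108b**2 - 756b - 1296) + (0)
Last nonzero remainder: -108b**2 - 756b - 1296. Dividing through by -108 gives the monic gcd b**2 + 7b + 12.
Cancel b**2 + 7b + 12 from numerator and denominator to get the reduced form.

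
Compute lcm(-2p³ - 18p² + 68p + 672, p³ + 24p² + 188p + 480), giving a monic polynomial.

Repeated division with remainder:
  -2p³ - 18p² + 68p + 672 = (-2)(p³ + 24p² + 188p + 480) + (30p² + 444p + 1632)
  p³ + 24p² + 188p + 480 = ((1/30)p + 23/75)(30p² + 444p + 1632) + (-(64/25)p - 512/25)
  30p² + 444p + 1632 = (-(375/32)p - 1275/16)(-(64/25)p - 512/25) + (0)
Last nonzero remainder: -(64/25)p - 512/25. Dividing through by -64/25 gives the monic gcd p + 8.
Then lcm(f, g) = f·g / gcd(f, g); expanding and making the result monic gives the answer.

p⁵ + 25p⁴ + 170p³ - 340p² - 7416p - 20160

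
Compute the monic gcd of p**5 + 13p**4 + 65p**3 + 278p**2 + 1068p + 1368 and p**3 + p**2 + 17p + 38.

p**3 + p**2 + 17p + 38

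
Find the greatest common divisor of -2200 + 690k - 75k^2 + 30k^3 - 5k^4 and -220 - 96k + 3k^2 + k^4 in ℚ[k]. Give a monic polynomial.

Apply the Euclidean algorithm:
  -5k^4 + 30k^3 - 75k^2 + 690k - 2200 = (-5)(k^4 + 3k^2 - 96k - 220) + (30k^3 - 60k^2 + 210k - 3300)
  k^4 + 3k^2 - 96k - 220 = ((1/30)k + 1/15)(30k^3 - 60k^2 + 210k - 3300) + (0)
Last nonzero remainder: 30k^3 - 60k^2 + 210k - 3300. Dividing through by 30 gives the monic gcd k^3 - 2k^2 + 7k - 110.

-110 + 7k - 2k^2 + k^3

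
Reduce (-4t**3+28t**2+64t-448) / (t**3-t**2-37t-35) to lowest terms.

Repeated division with remainder:
  -4t**3+28t**2+64t-448 = (-4)(t**3-t**2-37t-35) + (24t**2-84t-588)
  t**3-t**2-37t-35 = ((1/24)t+5/48)(24t**2-84t-588) + (-(15/4)t+105/4)
  24t**2-84t-588 = (-(32/5)t-112/5)(-(15/4)t+105/4) + (0)
Last nonzero remainder: -(15/4)t+105/4. Dividing through by -15/4 gives the monic gcd t-7.
Cancel t-7 from numerator and denominator to get the reduced form.

(-4t**2+64)/(t**2+6t+5)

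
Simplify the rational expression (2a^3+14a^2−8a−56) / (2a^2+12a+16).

(a^2+5a−14)/(a+4)

Apply the Euclidean algorithm:
  2a^3+14a^2−8a−56 = (a+1)(2a^2+12a+16) + (−36a−72)
  2a^2+12a+16 = (−(1/18)a−2/9)(−36a−72) + (0)
Last nonzero remainder: −36a−72. Dividing through by −36 gives the monic gcd a+2.
Cancel a+2 from numerator and denominator to get the reduced form.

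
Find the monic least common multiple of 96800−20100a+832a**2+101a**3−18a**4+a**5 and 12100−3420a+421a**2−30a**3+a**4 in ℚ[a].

−968000+297800a−28420a**2−178a**3+281a**4−28a**5+a**6

Repeated division with remainder:
  a**5−18a**4+101a**3+832a**2−20100a+96800 = (a+12)(a**4−30a**3+421a**2−3420a+12100) + (40a**3−800a**2+8840a−48400)
  a**4−30a**3+421a**2−3420a+12100 = ((1/40)a−1/4)(40a**3−800a**2+8840a−48400) + (0)
Last nonzero remainder: 40a**3−800a**2+8840a−48400. Dividing through by 40 gives the monic gcd a**3−20a**2+221a−1210.
Then lcm(f, g) = f·g / gcd(f, g); expanding and making the result monic gives the answer.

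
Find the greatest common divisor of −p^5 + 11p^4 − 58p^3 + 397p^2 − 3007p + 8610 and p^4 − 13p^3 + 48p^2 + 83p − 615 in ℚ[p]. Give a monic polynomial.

Euclidean algorithm in ℚ[p]:
  −p^5 + 11p^4 − 58p^3 + 397p^2 − 3007p + 8610 = (−p − 2)(p^4 − 13p^3 + 48p^2 + 83p − 615) + (−36p^3 + 576p^2 − 3456p + 7380)
  p^4 − 13p^3 + 48p^2 + 83p − 615 = (−(1/36)p − 1/12)(−36p^3 + 576p^2 − 3456p + 7380) + (0)
Last nonzero remainder: −36p^3 + 576p^2 − 3456p + 7380. Dividing through by −36 gives the monic gcd p^3 − 16p^2 + 96p − 205.

p^3 − 16p^2 + 96p − 205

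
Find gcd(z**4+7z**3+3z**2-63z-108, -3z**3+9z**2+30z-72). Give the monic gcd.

z+3

Euclidean algorithm in ℚ[z]:
  z**4+7z**3+3z**2-63z-108 = (-(1/3)z-10/3)(-3z**3+9z**2+30z-72) + (43z**2+13z-348)
  -3z**3+9z**2+30z-72 = (-(3/43)z+426/1849)(43z**2+13z-348) + ((5040/1849)z+15120/1849)
  43z**2+13z-348 = ((79507/5040)z-53621/1260)((5040/1849)z+15120/1849) + (0)
Last nonzero remainder: (5040/1849)z+15120/1849. Dividing through by 5040/1849 gives the monic gcd z+3.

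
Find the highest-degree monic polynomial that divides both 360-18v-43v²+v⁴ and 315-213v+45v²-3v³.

Repeated division with remainder:
  v⁴-43v²-18v+360 = (-(1/3)v-5)(-3v³+45v²-213v+315) + (111v²-978v+1935)
  -3v³+45v²-213v+315 = (-(1/37)v+229/1369)(111v²-978v+1935) + ((3960/1369)v-11880/1369)
  111v²-978v+1935 = ((50653/1320)v-58867/264)((3960/1369)v-11880/1369) + (0)
Last nonzero remainder: (3960/1369)v-11880/1369. Dividing through by 3960/1369 gives the monic gcd v-3.

-3+v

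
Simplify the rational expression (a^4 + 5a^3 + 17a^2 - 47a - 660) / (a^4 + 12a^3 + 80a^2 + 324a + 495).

(a - 4)/(a + 3)

Apply the Euclidean algorithm:
  a^4 + 5a^3 + 17a^2 - 47a - 660 = (a^4 + 12a^3 + 80a^2 + 324a + 495) + (-7a^3 - 63a^2 - 371a - 1155)
  a^4 + 12a^3 + 80a^2 + 324a + 495 = (-(1/7)a - 3/7)(-7a^3 - 63a^2 - 371a - 1155) + (0)
Last nonzero remainder: -7a^3 - 63a^2 - 371a - 1155. Dividing through by -7 gives the monic gcd a^3 + 9a^2 + 53a + 165.
Cancel a^3 + 9a^2 + 53a + 165 from numerator and denominator to get the reduced form.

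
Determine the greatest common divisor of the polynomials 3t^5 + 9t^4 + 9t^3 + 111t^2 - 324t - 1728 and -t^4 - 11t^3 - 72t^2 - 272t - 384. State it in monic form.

t^2 + 7t + 12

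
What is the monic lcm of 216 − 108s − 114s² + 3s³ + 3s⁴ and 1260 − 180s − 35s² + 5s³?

By polynomial division,
  3s⁴ + 3s³ − 114s² − 108s + 216 = ((3/5)s + 24/5)(5s³ − 35s² − 180s + 1260) + (162s² − 5832)
  5s³ − 35s² − 180s + 1260 = ((5/162)s − 35/162)(162s² − 5832) + (0)
Last nonzero remainder: 162s² − 5832. Dividing through by 162 gives the monic gcd s² − 36.
Then lcm(f, g) = f·g / gcd(f, g); expanding and making the result monic gives the answer.

−504 + 324s + 230s² − 45s³ − 6s⁴ + s⁵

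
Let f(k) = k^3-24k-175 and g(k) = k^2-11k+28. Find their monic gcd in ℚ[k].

k-7

Apply the Euclidean algorithm:
  k^3-24k-175 = (k+11)(k^2-11k+28) + (69k-483)
  k^2-11k+28 = ((1/69)k-4/69)(69k-483) + (0)
Last nonzero remainder: 69k-483. Dividing through by 69 gives the monic gcd k-7.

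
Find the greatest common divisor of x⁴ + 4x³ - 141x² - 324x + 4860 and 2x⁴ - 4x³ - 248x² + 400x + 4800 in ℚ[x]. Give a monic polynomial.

x² + 4x - 60

Euclidean algorithm in ℚ[x]:
  x⁴ + 4x³ - 141x² - 324x + 4860 = (1/2)(2x⁴ - 4x³ - 248x² + 400x + 4800) + (6x³ - 17x² - 524x + 2460)
  2x⁴ - 4x³ - 248x² + 400x + 4800 = ((1/3)x + 5/18)(6x³ - 17x² - 524x + 2460) + (-(1235/18)x² - (2470/9)x + 12350/3)
  6x³ - 17x² - 524x + 2460 = (-(108/1235)x + 738/1235)(-(1235/18)x² - (2470/9)x + 12350/3) + (0)
Last nonzero remainder: -(1235/18)x² - (2470/9)x + 12350/3. Dividing through by -1235/18 gives the monic gcd x² + 4x - 60.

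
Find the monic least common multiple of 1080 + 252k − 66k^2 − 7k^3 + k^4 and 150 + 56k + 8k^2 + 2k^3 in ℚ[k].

27000 + 7380k − 318k^2 + 11k^3 − 48k^4 − 6k^5 + k^6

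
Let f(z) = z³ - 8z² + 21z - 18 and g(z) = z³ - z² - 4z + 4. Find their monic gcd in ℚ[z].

z - 2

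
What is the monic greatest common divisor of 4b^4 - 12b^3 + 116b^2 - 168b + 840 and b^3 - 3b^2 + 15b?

Euclidean algorithm in ℚ[b]:
  4b^4 - 12b^3 + 116b^2 - 168b + 840 = (4b)(b^3 - 3b^2 + 15b) + (56b^2 - 168b + 840)
  b^3 - 3b^2 + 15b = ((1/56)b)(56b^2 - 168b + 840) + (0)
Last nonzero remainder: 56b^2 - 168b + 840. Dividing through by 56 gives the monic gcd b^2 - 3b + 15.

b^2 - 3b + 15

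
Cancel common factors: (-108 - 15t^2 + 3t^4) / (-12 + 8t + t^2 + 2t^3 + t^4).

(-9 + 3t)/(-1 + t)

Euclidean algorithm in ℚ[t]:
  3t^4 - 15t^2 - 108 = (3)(t^4 + 2t^3 + t^2 + 8t - 12) + (-6t^3 - 18t^2 - 24t - 72)
  t^4 + 2t^3 + t^2 + 8t - 12 = (-(1/6)t + 1/6)(-6t^3 - 18t^2 - 24t - 72) + (0)
Last nonzero remainder: -6t^3 - 18t^2 - 24t - 72. Dividing through by -6 gives the monic gcd t^3 + 3t^2 + 4t + 12.
Cancel t^3 + 3t^2 + 4t + 12 from numerator and denominator to get the reduced form.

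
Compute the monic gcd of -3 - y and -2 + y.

1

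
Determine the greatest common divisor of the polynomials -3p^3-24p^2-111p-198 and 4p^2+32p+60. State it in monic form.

p+3

Apply the Euclidean algorithm:
  -3p^3-24p^2-111p-198 = (-(3/4)p)(4p^2+32p+60) + (-66p-198)
  4p^2+32p+60 = (-(2/33)p-10/33)(-66p-198) + (0)
Last nonzero remainder: -66p-198. Dividing through by -66 gives the monic gcd p+3.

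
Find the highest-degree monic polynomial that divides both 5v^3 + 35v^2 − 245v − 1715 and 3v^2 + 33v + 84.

v + 7

Euclidean algorithm in ℚ[v]:
  5v^3 + 35v^2 − 245v − 1715 = ((5/3)v − 20/3)(3v^2 + 33v + 84) + (−165v − 1155)
  3v^2 + 33v + 84 = (−(1/55)v − 4/55)(−165v − 1155) + (0)
Last nonzero remainder: −165v − 1155. Dividing through by −165 gives the monic gcd v + 7.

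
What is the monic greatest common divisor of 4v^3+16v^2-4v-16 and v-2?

Apply the Euclidean algorithm:
  4v^3+16v^2-4v-16 = (4v^2+24v+44)(v-2) + (72)
  v-2 = ((1/72)v-1/36)(72) + (0)
The last nonzero remainder is the constant 72, so the polynomials are coprime and gcd = 1.

1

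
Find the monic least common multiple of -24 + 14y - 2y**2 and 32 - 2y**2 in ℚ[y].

48 - 16y - 3y**2 + y**3

Apply the Euclidean algorithm:
  -2y**2 + 14y - 24 = (-2y**2 + 32) + (14y - 56)
  -2y**2 + 32 = (-(1/7)y - 4/7)(14y - 56) + (0)
Last nonzero remainder: 14y - 56. Dividing through by 14 gives the monic gcd y - 4.
Then lcm(f, g) = f·g / gcd(f, g); expanding and making the result monic gives the answer.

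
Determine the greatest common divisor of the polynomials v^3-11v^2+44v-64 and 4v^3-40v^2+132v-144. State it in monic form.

v-4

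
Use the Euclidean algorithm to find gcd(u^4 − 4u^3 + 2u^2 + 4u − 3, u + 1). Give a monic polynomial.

By polynomial division,
  u^4 − 4u^3 + 2u^2 + 4u − 3 = (u^3 − 5u^2 + 7u − 3)(u + 1) + (0)
The last nonzero remainder u + 1 is already monic.

u + 1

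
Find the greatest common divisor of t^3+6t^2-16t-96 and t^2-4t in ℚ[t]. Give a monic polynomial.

t-4

Apply the Euclidean algorithm:
  t^3+6t^2-16t-96 = (t+10)(t^2-4t) + (24t-96)
  t^2-4t = ((1/24)t)(24t-96) + (0)
Last nonzero remainder: 24t-96. Dividing through by 24 gives the monic gcd t-4.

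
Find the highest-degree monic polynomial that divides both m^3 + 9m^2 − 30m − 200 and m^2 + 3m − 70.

Repeated division with remainder:
  m^3 + 9m^2 − 30m − 200 = (m + 6)(m^2 + 3m − 70) + (22m + 220)
  m^2 + 3m − 70 = ((1/22)m − 7/22)(22m + 220) + (0)
Last nonzero remainder: 22m + 220. Dividing through by 22 gives the monic gcd m + 10.

m + 10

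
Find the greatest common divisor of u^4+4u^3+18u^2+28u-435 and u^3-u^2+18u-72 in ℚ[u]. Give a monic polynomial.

Euclidean algorithm in ℚ[u]:
  u^4+4u^3+18u^2+28u-435 = (u+5)(u^3-u^2+18u-72) + (5u^2+10u-75)
  u^3-u^2+18u-72 = ((1/5)u-3/5)(5u^2+10u-75) + (39u-117)
  5u^2+10u-75 = ((5/39)u+25/39)(39u-117) + (0)
Last nonzero remainder: 39u-117. Dividing through by 39 gives the monic gcd u-3.

u-3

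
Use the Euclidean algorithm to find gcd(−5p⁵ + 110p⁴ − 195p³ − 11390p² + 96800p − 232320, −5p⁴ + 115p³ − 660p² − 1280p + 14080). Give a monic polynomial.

p³ − 27p² + 240p − 704

Apply the Euclidean algorithm:
  −5p⁵ + 110p⁴ − 195p³ − 11390p² + 96800p − 232320 = (p + 1)(−5p⁴ + 115p³ − 660p² − 1280p + 14080) + (350p³ − 9450p² + 84000p − 246400)
  −5p⁴ + 115p³ − 660p² − 1280p + 14080 = (−(1/70)p − 2/35)(350p³ − 9450p² + 84000p − 246400) + (0)
Last nonzero remainder: 350p³ − 9450p² + 84000p − 246400. Dividing through by 350 gives the monic gcd p³ − 27p² + 240p − 704.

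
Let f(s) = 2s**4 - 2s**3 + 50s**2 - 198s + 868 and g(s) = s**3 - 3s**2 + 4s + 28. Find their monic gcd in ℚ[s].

s**2 - 5s + 14

Euclidean algorithm in ℚ[s]:
  2s**4 - 2s**3 + 50s**2 - 198s + 868 = (2s + 4)(s**3 - 3s**2 + 4s + 28) + (54s**2 - 270s + 756)
  s**3 - 3s**2 + 4s + 28 = ((1/54)s + 1/27)(54s**2 - 270s + 756) + (0)
Last nonzero remainder: 54s**2 - 270s + 756. Dividing through by 54 gives the monic gcd s**2 - 5s + 14.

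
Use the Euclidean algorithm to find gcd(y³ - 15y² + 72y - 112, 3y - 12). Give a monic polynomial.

Apply the Euclidean algorithm:
  y³ - 15y² + 72y - 112 = ((1/3)y² - (11/3)y + 28/3)(3y - 12) + (0)
Last nonzero remainder: 3y - 12. Dividing through by 3 gives the monic gcd y - 4.

y - 4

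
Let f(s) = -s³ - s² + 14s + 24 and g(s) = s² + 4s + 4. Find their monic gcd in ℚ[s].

s + 2

Apply the Euclidean algorithm:
  -s³ - s² + 14s + 24 = (-s + 3)(s² + 4s + 4) + (6s + 12)
  s² + 4s + 4 = ((1/6)s + 1/3)(6s + 12) + (0)
Last nonzero remainder: 6s + 12. Dividing through by 6 gives the monic gcd s + 2.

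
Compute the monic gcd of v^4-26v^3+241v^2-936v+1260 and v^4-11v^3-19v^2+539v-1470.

Euclidean algorithm in ℚ[v]:
  v^4-26v^3+241v^2-936v+1260 = (v^4-11v^3-19v^2+539v-1470) + (-15v^3+260v^2-1475v+2730)
  v^4-11v^3-19v^2+539v-1470 = (-(1/15)v-19/45)(-15v^3+260v^2-1475v+2730) + (-(68/9)v^2+(884/9)v-952/3)
  -15v^3+260v^2-1475v+2730 = ((135/68)v-585/68)(-(68/9)v^2+(884/9)v-952/3) + (0)
Last nonzero remainder: -(68/9)v^2+(884/9)v-952/3. Dividing through by -68/9 gives the monic gcd v^2-13v+42.

v^2-13v+42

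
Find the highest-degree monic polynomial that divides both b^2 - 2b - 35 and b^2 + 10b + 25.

Apply the Euclidean algorithm:
  b^2 - 2b - 35 = (b^2 + 10b + 25) + (-12b - 60)
  b^2 + 10b + 25 = (-(1/12)b - 5/12)(-12b - 60) + (0)
Last nonzero remainder: -12b - 60. Dividing through by -12 gives the monic gcd b + 5.

b + 5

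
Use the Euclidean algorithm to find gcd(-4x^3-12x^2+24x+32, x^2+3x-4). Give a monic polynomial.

x+4

Euclidean algorithm in ℚ[x]:
  -4x^3-12x^2+24x+32 = (-4x)(x^2+3x-4) + (8x+32)
  x^2+3x-4 = ((1/8)x-1/8)(8x+32) + (0)
Last nonzero remainder: 8x+32. Dividing through by 8 gives the monic gcd x+4.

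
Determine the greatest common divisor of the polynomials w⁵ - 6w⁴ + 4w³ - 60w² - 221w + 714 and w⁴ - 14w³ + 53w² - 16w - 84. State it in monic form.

w² - 9w + 14

By polynomial division,
  w⁵ - 6w⁴ + 4w³ - 60w² - 221w + 714 = (w + 8)(w⁴ - 14w³ + 53w² - 16w - 84) + (63w³ - 468w² - 9w + 1386)
  w⁴ - 14w³ + 53w² - 16w - 84 = ((1/63)w - 46/441)(63w³ - 468w² - 9w + 1386) + ((212/49)w² - (1908/49)w + 424/7)
  63w³ - 468w² - 9w + 1386 = ((3087/212)w + 4851/212)((212/49)w² - (1908/49)w + 424/7) + (0)
Last nonzero remainder: (212/49)w² - (1908/49)w + 424/7. Dividing through by 212/49 gives the monic gcd w² - 9w + 14.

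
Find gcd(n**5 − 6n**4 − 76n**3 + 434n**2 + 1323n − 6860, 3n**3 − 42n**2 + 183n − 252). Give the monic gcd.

n**2 − 11n + 28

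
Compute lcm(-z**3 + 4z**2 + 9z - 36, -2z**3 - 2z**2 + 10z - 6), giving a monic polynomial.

By polynomial division,
  -z**3 + 4z**2 + 9z - 36 = (1/2)(-2z**3 - 2z**2 + 10z - 6) + (5z**2 + 4z - 33)
  -2z**3 - 2z**2 + 10z - 6 = (-(2/5)z - 2/25)(5z**2 + 4z - 33) + (-(72/25)z - 216/25)
  5z**2 + 4z - 33 = (-(125/72)z + 275/72)(-(72/25)z - 216/25) + (0)
Last nonzero remainder: -(72/25)z - 216/25. Dividing through by -72/25 gives the monic gcd z + 3.
Then lcm(f, g) = f·g / gcd(f, g); expanding and making the result monic gives the answer.

z**5 - 6z**4 + 50z**2 - 81z + 36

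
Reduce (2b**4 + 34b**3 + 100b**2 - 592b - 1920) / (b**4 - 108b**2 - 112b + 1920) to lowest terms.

By polynomial division,
  2b**4 + 34b**3 + 100b**2 - 592b - 1920 = (2)(b**4 - 108b**2 - 112b + 1920) + (34b**3 + 316b**2 - 368b - 5760)
  b**4 - 108b**2 - 112b + 1920 = ((1/34)b - 79/289)(34b**3 + 316b**2 - 368b - 5760) + (-(3120/289)b**2 - (12480/289)b + 99840/289)
  34b**3 + 316b**2 - 368b - 5760 = (-(4913/1560)b - 867/52)(-(3120/289)b**2 - (12480/289)b + 99840/289) + (0)
Last nonzero remainder: -(3120/289)b**2 - (12480/289)b + 99840/289. Dividing through by -3120/289 gives the monic gcd b**2 + 4b - 32.
Cancel b**2 + 4b - 32 from numerator and denominator to get the reduced form.

(2b**2 + 26b + 60)/(b**2 - 4b - 60)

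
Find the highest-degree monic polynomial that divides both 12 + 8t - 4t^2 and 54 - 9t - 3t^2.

Euclidean algorithm in ℚ[t]:
  -4t^2 + 8t + 12 = (4/3)(-3t^2 - 9t + 54) + (20t - 60)
  -3t^2 - 9t + 54 = (-(3/20)t - 9/10)(20t - 60) + (0)
Last nonzero remainder: 20t - 60. Dividing through by 20 gives the monic gcd t - 3.

-3 + t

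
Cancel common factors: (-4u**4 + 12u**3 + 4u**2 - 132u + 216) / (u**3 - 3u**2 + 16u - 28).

(-4u**3 + 4u**2 + 12u - 108)/(u**2 - u + 14)

Apply the Euclidean algorithm:
  -4u**4 + 12u**3 + 4u**2 - 132u + 216 = (-4u)(u**3 - 3u**2 + 16u - 28) + (68u**2 - 244u + 216)
  u**3 - 3u**2 + 16u - 28 = ((1/68)u + 5/578)(68u**2 - 244u + 216) + ((4316/289)u - 8632/289)
  68u**2 - 244u + 216 = ((4913/1079)u - 7803/1079)((4316/289)u - 8632/289) + (0)
Last nonzero remainder: (4316/289)u - 8632/289. Dividing through by 4316/289 gives the monic gcd u - 2.
Cancel u - 2 from numerator and denominator to get the reduced form.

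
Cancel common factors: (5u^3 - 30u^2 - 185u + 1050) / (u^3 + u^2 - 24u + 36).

(5u^2 - 60u + 175)/(u^2 - 5u + 6)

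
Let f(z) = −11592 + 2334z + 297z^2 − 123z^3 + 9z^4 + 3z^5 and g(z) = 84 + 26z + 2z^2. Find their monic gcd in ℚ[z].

Euclidean algorithm in ℚ[z]:
  3z^5 + 9z^4 − 123z^3 + 297z^2 + 2334z − 11592 = ((3/2)z^3 − 15z^2 + (141/2)z − 138)(2z^2 + 26z + 84) + (0)
Last nonzero remainder: 2z^2 + 26z + 84. Dividing through by 2 gives the monic gcd z^2 + 13z + 42.

42 + 13z + z^2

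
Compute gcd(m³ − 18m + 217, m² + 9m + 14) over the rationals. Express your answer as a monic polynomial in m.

By polynomial division,
  m³ − 18m + 217 = (m − 9)(m² + 9m + 14) + (49m + 343)
  m² + 9m + 14 = ((1/49)m + 2/49)(49m + 343) + (0)
Last nonzero remainder: 49m + 343. Dividing through by 49 gives the monic gcd m + 7.

m + 7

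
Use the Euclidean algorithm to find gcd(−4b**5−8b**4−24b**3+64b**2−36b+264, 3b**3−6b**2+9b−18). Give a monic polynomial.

b**3−2b**2+3b−6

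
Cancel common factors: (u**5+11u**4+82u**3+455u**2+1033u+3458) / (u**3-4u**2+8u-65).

(u**3+10u**2+59u+266)/(u-5)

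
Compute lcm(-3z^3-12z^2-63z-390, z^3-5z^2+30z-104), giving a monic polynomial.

Repeated division with remainder:
  -3z^3-12z^2-63z-390 = (-3)(z^3-5z^2+30z-104) + (-27z^2+27z-702)
  z^3-5z^2+30z-104 = (-(1/27)z+4/27)(-27z^2+27z-702) + (0)
Last nonzero remainder: -27z^2+27z-702. Dividing through by -27 gives the monic gcd z^2-z+26.
Then lcm(f, g) = f·g / gcd(f, g); expanding and making the result monic gives the answer.

z^4+5z^2+46z-520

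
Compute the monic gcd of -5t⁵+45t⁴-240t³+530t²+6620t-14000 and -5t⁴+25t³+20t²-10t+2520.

Repeated division with remainder:
  -5t⁵+45t⁴-240t³+530t²+6620t-14000 = (t-4)(-5t⁴+25t³+20t²-10t+2520) + (-160t³+620t²+4060t-3920)
  -5t⁴+25t³+20t²-10t+2520 = ((1/32)t-9/256)(-160t³+620t²+4060t-3920) + (-(5445/64)t²+(16335/64)t+38115/16)
  -160t³+620t²+4060t-3920 = ((2048/1089)t-1792/1089)(-(5445/64)t²+(16335/64)t+38115/16) + (0)
Last nonzero remainder: -(5445/64)t²+(16335/64)t+38115/16. Dividing through by -5445/64 gives the monic gcd t²-3t-28.

t²-3t-28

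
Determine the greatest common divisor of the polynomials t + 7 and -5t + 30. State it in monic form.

Apply the Euclidean algorithm:
  t + 7 = (-1/5)(-5t + 30) + (13)
  -5t + 30 = (-(5/13)t + 30/13)(13) + (0)
The last nonzero remainder is the constant 13, so the polynomials are coprime and gcd = 1.

1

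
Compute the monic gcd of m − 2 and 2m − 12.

1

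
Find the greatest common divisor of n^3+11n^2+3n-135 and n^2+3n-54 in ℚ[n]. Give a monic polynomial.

n+9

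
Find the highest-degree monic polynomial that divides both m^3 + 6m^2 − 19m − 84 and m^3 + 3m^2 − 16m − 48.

By polynomial division,
  m^3 + 6m^2 − 19m − 84 = (m^3 + 3m^2 − 16m − 48) + (3m^2 − 3m − 36)
  m^3 + 3m^2 − 16m − 48 = ((1/3)m + 4/3)(3m^2 − 3m − 36) + (0)
Last nonzero remainder: 3m^2 − 3m − 36. Dividing through by 3 gives the monic gcd m^2 − m − 12.

m^2 − m − 12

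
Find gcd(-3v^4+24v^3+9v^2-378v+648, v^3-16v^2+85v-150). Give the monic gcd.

v-6

Repeated division with remainder:
  -3v^4+24v^3+9v^2-378v+648 = (-3v-24)(v^3-16v^2+85v-150) + (-120v^2+1212v-2952)
  v^3-16v^2+85v-150 = (-(1/120)v+59/1200)(-120v^2+1212v-2952) + ((81/100)v-243/50)
  -120v^2+1212v-2952 = (-(4000/27)v+16400/27)((81/100)v-243/50) + (0)
Last nonzero remainder: (81/100)v-243/50. Dividing through by 81/100 gives the monic gcd v-6.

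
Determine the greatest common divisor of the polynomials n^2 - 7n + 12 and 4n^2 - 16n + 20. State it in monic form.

Repeated division with remainder:
  n^2 - 7n + 12 = (1/4)(4n^2 - 16n + 20) + (-3n + 7)
  4n^2 - 16n + 20 = (-(4/3)n + 20/9)(-3n + 7) + (40/9)
  -3n + 7 = (-(27/40)n + 63/40)(40/9) + (0)
The last nonzero remainder is the constant 40/9, so the polynomials are coprime and gcd = 1.

1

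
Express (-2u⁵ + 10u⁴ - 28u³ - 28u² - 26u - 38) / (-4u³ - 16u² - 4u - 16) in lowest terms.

(u³ - 5u² + 13u + 19)/(2u + 8)

Repeated division with remainder:
  -2u⁵ + 10u⁴ - 28u³ - 28u² - 26u - 38 = ((1/2)u² - (9/2)u + 49/2)(-4u³ - 16u² - 4u - 16) + (354u² + 354)
  -4u³ - 16u² - 4u - 16 = (-(2/177)u - 8/177)(354u² + 354) + (0)
Last nonzero remainder: 354u² + 354. Dividing through by 354 gives the monic gcd u² + 1.
Cancel u² + 1 from numerator and denominator to get the reduced form.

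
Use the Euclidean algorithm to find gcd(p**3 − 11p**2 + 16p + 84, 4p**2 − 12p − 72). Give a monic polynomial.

Apply the Euclidean algorithm:
  p**3 − 11p**2 + 16p + 84 = ((1/4)p − 2)(4p**2 − 12p − 72) + (10p − 60)
  4p**2 − 12p − 72 = ((2/5)p + 6/5)(10p − 60) + (0)
Last nonzero remainder: 10p − 60. Dividing through by 10 gives the monic gcd p − 6.

p − 6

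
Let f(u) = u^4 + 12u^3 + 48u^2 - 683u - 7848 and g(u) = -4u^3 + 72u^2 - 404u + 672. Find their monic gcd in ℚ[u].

u - 8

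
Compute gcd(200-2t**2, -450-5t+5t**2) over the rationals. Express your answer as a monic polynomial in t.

Repeated division with remainder:
  -2t**2+200 = (-2/5)(5t**2-5t-450) + (-2t+20)
  5t**2-5t-450 = (-(5/2)t-45/2)(-2t+20) + (0)
Last nonzero remainder: -2t+20. Dividing through by -2 gives the monic gcd t-10.

-10+t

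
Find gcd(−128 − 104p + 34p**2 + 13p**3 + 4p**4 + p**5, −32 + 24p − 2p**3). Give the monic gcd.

−8 + 2p + p**2

Euclidean algorithm in ℚ[p]:
  p**5 + 4p**4 + 13p**3 + 34p**2 − 104p − 128 = (−(1/2)p**2 − 2p − 25/2)(−2p**3 + 24p − 32) + (66p**2 + 132p − 528)
  −2p**3 + 24p − 32 = (−(1/33)p + 2/33)(66p**2 + 132p − 528) + (0)
Last nonzero remainder: 66p**2 + 132p − 528. Dividing through by 66 gives the monic gcd p**2 + 2p − 8.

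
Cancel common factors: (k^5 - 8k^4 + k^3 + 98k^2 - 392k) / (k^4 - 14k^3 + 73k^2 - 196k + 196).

By polynomial division,
  k^5 - 8k^4 + k^3 + 98k^2 - 392k = (k + 6)(k^4 - 14k^3 + 73k^2 - 196k + 196) + (12k^3 - 144k^2 + 588k - 1176)
  k^4 - 14k^3 + 73k^2 - 196k + 196 = ((1/12)k - 1/6)(12k^3 - 144k^2 + 588k - 1176) + (0)
Last nonzero remainder: 12k^3 - 144k^2 + 588k - 1176. Dividing through by 12 gives the monic gcd k^3 - 12k^2 + 49k - 98.
Cancel k^3 - 12k^2 + 49k - 98 from numerator and denominator to get the reduced form.

(k^2 + 4k)/(k - 2)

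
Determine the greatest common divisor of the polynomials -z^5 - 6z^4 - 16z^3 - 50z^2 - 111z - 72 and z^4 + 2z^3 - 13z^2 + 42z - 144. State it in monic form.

z^2 - z + 8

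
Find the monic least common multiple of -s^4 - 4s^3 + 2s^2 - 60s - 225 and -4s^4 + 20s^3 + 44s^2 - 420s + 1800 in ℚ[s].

Euclidean algorithm in ℚ[s]:
  -s^4 - 4s^3 + 2s^2 - 60s - 225 = (1/4)(-4s^4 + 20s^3 + 44s^2 - 420s + 1800) + (-9s^3 - 9s^2 + 45s - 675)
  -4s^4 + 20s^3 + 44s^2 - 420s + 1800 = ((4/9)s - 8/3)(-9s^3 - 9s^2 + 45s - 675) + (0)
Last nonzero remainder: -9s^3 - 9s^2 + 45s - 675. Dividing through by -9 gives the monic gcd s^3 + s^2 - 5s + 75.
Then lcm(f, g) = f·g / gcd(f, g); expanding and making the result monic gives the answer.

s^5 - 2s^4 - 26s^3 + 72s^2 - 135s - 1350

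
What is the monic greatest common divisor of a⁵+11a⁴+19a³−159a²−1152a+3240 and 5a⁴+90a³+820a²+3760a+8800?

Apply the Euclidean algorithm:
  a⁵+11a⁴+19a³−159a²−1152a+3240 = ((1/5)a−7/5)(5a⁴+90a³+820a²+3760a+8800) + (−19a³+237a²+2352a+15560)
  5a⁴+90a³+820a²+3760a+8800 = (−(5/19)a−2895/361)(−19a³+237a²+2352a+15560) + ((1205575/361)a²+(9644600/361)a+48223000/361)
  −19a³+237a²+2352a+15560 = (−(6859/1205575)a+140429/1205575)((1205575/361)a²+(9644600/361)a+48223000/361) + (0)
Last nonzero remainder: (1205575/361)a²+(9644600/361)a+48223000/361. Dividing through by 1205575/361 gives the monic gcd a²+8a+40.

a²+8a+40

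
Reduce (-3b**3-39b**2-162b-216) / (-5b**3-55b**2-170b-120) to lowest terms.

(3b+9)/(5b+5)

Repeated division with remainder:
  -3b**3-39b**2-162b-216 = (3/5)(-5b**3-55b**2-170b-120) + (-6b**2-60b-144)
  -5b**3-55b**2-170b-120 = ((5/6)b+5/6)(-6b**2-60b-144) + (0)
Last nonzero remainder: -6b**2-60b-144. Dividing through by -6 gives the monic gcd b**2+10b+24.
Cancel b**2+10b+24 from numerator and denominator to get the reduced form.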